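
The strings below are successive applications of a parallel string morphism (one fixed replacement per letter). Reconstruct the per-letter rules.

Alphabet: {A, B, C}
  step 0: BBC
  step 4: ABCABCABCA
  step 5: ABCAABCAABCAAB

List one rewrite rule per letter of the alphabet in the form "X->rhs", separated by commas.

  step 4 ⇒ step 5: ABCABCABCA ⇒ AB·C·A·AB·C·A·AB·C·A·AB
    A ↦ AB
    B ↦ C
    C ↦ A

A->AB, B->C, C->A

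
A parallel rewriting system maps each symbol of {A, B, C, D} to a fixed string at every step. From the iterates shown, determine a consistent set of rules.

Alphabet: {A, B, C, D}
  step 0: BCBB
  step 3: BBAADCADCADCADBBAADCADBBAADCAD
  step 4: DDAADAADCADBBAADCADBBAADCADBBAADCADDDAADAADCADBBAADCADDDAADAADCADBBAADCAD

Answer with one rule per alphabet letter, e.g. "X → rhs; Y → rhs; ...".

A->AAD, B->D, C->BB, D->CAD

  step 3 ⇒ step 4: BBAADCADCADCADBBAADCADBBAADCAD ⇒ D·D·AAD·AAD·CAD·BB·AAD·CAD·BB·AAD·CAD·BB·AAD·CAD·D·D·AAD·AAD·CAD·BB·AAD·CAD·D·D·AAD·AAD·CAD·BB·AAD·CAD
    A ↦ AAD
    B ↦ D
    C ↦ BB
    D ↦ CAD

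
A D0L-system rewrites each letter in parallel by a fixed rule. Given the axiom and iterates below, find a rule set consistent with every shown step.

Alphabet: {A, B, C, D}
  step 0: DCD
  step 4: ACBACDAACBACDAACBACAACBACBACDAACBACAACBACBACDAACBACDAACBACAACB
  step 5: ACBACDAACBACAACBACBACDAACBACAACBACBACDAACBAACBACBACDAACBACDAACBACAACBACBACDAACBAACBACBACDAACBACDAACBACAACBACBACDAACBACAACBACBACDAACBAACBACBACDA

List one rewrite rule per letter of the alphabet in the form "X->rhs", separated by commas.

  step 4 ⇒ step 5: ACBACDAACBACDAACBACAACBACBACDAACBACAACBACBACDAACBACDAACBACAACB ⇒ ACB·A·CDA·ACB·A·CA·ACB·ACB·A·CDA·ACB·A·CA·ACB·ACB·A·CDA·ACB·A·ACB·ACB·A·CDA·ACB·A·CDA·ACB·A·CA·ACB·ACB·A·CDA·ACB·A·ACB·ACB·A·CDA·ACB·A·CDA·ACB·A·CA·ACB·ACB·A·CDA·ACB·A·CA·ACB·ACB·A·CDA·ACB·A·ACB·ACB·A·CDA
    A ↦ ACB
    B ↦ CDA
    C ↦ A
    D ↦ CA

A->ACB, B->CDA, C->A, D->CA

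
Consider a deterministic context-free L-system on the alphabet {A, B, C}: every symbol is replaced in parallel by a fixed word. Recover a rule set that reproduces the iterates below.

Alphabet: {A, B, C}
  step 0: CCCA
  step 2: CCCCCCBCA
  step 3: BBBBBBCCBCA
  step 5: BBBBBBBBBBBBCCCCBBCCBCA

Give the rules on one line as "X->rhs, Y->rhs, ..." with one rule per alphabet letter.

  step 2 ⇒ step 3: CCCCCCBCA ⇒ B·B·B·B·B·B·CC·B·CA
    A ↦ CA
    B ↦ CC
    C ↦ B

A->CA, B->CC, C->B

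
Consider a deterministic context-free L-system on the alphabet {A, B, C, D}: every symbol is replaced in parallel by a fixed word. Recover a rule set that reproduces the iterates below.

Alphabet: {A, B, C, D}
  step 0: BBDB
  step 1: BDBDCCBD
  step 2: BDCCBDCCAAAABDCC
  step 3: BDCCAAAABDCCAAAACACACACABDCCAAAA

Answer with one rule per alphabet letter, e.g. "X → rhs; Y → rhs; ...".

  step 2 ⇒ step 3: BDCCBDCCAAAABDCC ⇒ BD·CC·AA·AA·BD·CC·AA·AA·CA·CA·CA·CA·BD·CC·AA·AA
    A ↦ CA
    B ↦ BD
    C ↦ AA
    D ↦ CC

A->CA, B->BD, C->AA, D->CC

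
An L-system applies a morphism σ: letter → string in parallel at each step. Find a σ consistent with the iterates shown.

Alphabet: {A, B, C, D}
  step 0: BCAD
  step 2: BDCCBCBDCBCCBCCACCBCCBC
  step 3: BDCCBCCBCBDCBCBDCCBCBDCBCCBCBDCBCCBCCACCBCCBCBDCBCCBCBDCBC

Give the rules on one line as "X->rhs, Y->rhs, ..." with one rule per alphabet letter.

A->CAC, B->BD, C->CBC, D->C

  step 2 ⇒ step 3: BDCCBCBDCBCCBCCACCBCCBC ⇒ BD·C·CBC·CBC·BD·CBC·BD·C·CBC·BD·CBC·CBC·BD·CBC·CBC·CAC·CBC·CBC·BD·CBC·CBC·BD·CBC
    A ↦ CAC
    B ↦ BD
    C ↦ CBC
    D ↦ C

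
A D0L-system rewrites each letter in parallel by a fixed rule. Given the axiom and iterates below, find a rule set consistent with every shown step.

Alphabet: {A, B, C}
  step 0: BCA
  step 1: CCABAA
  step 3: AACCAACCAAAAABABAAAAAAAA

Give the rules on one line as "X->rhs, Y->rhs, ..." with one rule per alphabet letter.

A->AA, B->CC, C->AB

  step 0 ⇒ step 1: BCA ⇒ CC·AB·AA
    A ↦ AA
    B ↦ CC
    C ↦ AB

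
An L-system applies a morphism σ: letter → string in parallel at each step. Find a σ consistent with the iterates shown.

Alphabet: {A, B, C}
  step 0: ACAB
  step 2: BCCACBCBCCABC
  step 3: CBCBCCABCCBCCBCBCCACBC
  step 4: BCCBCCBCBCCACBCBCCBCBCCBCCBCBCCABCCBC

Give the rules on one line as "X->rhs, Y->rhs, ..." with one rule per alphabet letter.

A->CA, B->C, C->BC

  step 3 ⇒ step 4: CBCBCCABCCBCCBCBCCACBC ⇒ BC·C·BC·C·BC·BC·CA·C·BC·BC·C·BC·BC·C·BC·C·BC·BC·CA·BC·C·BC
    A ↦ CA
    B ↦ C
    C ↦ BC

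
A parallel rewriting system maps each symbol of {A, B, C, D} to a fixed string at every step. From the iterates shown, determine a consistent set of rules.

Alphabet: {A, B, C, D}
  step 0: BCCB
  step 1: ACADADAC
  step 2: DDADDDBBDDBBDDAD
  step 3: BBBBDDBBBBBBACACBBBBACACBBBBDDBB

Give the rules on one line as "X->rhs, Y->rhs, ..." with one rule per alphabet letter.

A->DD, B->AC, C->AD, D->BB

  step 2 ⇒ step 3: DDADDDBBDDBBDDAD ⇒ BB·BB·DD·BB·BB·BB·AC·AC·BB·BB·AC·AC·BB·BB·DD·BB
    A ↦ DD
    B ↦ AC
    D ↦ BB
  step 0 ⇒ step 1: BCCB ⇒ AC·AD·AD·AC
    C ↦ AD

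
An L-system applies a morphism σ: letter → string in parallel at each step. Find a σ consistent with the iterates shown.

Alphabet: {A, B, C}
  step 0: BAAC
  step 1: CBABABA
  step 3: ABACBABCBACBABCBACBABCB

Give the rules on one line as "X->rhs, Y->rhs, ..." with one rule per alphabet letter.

A->AB, B->CB, C->A

  step 0 ⇒ step 1: BAAC ⇒ CB·AB·AB·A
    A ↦ AB
    B ↦ CB
    C ↦ A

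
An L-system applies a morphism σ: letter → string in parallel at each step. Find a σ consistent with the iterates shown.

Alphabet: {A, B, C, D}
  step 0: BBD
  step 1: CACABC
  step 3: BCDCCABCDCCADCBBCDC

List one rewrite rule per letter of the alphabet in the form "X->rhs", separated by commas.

  step 0 ⇒ step 1: BBD ⇒ CA·CA·BC
    B ↦ CA
    D ↦ BC
    A ↦ B  (constrained at step 1)
    C ↦ DC  (constrained at step 1)

A->B, B->CA, C->DC, D->BC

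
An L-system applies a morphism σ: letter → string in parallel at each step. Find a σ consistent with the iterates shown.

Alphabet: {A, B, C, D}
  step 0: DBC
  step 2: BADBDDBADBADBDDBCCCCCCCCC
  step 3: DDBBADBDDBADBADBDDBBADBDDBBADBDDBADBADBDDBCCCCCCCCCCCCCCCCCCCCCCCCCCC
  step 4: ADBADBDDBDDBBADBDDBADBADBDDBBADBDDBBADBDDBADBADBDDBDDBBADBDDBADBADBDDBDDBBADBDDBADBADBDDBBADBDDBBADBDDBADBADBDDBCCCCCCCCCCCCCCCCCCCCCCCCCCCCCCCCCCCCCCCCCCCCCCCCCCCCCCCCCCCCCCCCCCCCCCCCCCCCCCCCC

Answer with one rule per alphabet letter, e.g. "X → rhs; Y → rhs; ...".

A->B, B->DDB, C->CCC, D->ADB

  step 3 ⇒ step 4: DDBBADBDDBADBADBDDBBADBDDBBADBDDBADBADBDDBCCCCCCCCCCCCCCCCCCCCCCCCCCC ⇒ ADB·ADB·DDB·DDB·B·ADB·DDB·ADB·ADB·DDB·B·ADB·DDB·B·ADB·DDB·ADB·ADB·DDB·DDB·B·ADB·DDB·ADB·ADB·DDB·DDB·B·ADB·DDB·ADB·ADB·DDB·B·ADB·DDB·B·ADB·DDB·ADB·ADB·DDB·CCC·CCC·CCC·CCC·CCC·CCC·CCC·CCC·CCC·CCC·CCC·CCC·CCC·CCC·CCC·CCC·CCC·CCC·CCC·CCC·CCC·CCC·CCC·CCC·CCC·CCC·CCC
    A ↦ B
    B ↦ DDB
    C ↦ CCC
    D ↦ ADB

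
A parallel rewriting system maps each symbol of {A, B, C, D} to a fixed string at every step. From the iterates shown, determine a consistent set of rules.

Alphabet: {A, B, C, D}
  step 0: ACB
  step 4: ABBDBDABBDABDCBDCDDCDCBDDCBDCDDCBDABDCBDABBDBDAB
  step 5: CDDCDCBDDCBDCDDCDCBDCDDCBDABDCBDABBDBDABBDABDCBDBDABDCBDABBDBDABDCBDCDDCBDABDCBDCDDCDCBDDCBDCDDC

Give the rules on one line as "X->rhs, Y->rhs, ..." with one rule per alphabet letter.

A->CD, B->DC, C->AB, D->BD

  step 4 ⇒ step 5: ABBDBDABBDABDCBDCDDCDCBDDCBDCDDCBDABDCBDABBDBDAB ⇒ CD·DC·DC·BD·DC·BD·CD·DC·DC·BD·CD·DC·BD·AB·DC·BD·AB·BD·BD·AB·BD·AB·DC·BD·BD·AB·DC·BD·AB·BD·BD·AB·DC·BD·CD·DC·BD·AB·DC·BD·CD·DC·DC·BD·DC·BD·CD·DC
    A ↦ CD
    B ↦ DC
    C ↦ AB
    D ↦ BD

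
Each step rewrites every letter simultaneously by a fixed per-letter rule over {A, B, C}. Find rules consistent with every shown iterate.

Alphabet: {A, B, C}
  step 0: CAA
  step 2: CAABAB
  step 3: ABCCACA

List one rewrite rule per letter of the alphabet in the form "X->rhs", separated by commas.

  step 2 ⇒ step 3: CAABAB ⇒ AB·C·C·A·C·A
    A ↦ C
    B ↦ A
    C ↦ AB

A->C, B->A, C->AB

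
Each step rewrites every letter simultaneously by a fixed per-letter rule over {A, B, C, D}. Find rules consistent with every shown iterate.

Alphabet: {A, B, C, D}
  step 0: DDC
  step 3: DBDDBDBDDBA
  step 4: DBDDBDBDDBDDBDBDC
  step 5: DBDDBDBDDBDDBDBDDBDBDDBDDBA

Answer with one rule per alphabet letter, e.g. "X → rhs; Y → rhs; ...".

  step 4 ⇒ step 5: DBDDBDBDDBDDBDBDC ⇒ DB·D·DB·DB·D·DB·D·DB·DB·D·DB·DB·D·DB·D·DB·A
    B ↦ D
    C ↦ A
    D ↦ DB
  step 3 ⇒ step 4: DBDDBDBDDBA ⇒ DB·D·DB·DB·D·DB·D·DB·DB·D·C
    A ↦ C

A->C, B->D, C->A, D->DB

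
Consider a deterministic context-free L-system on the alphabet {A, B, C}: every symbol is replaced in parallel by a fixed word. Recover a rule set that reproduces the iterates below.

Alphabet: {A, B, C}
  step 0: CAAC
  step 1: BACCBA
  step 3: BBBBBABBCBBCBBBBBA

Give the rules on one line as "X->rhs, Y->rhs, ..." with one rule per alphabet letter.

  step 0 ⇒ step 1: CAAC ⇒ BA·C·C·BA
    A ↦ C
    C ↦ BA
    B ↦ BB  (constrained at step 1)

A->C, B->BB, C->BA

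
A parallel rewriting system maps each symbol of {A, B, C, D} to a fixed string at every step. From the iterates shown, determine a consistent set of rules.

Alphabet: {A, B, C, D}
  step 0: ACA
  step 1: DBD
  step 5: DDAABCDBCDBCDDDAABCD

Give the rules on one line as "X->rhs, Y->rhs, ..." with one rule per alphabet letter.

A->D, B->AA, C->B, D->CD

  step 0 ⇒ step 1: ACA ⇒ D·B·D
    A ↦ D
    C ↦ B
    B ↦ AA  (constrained at step 1)
    D ↦ CD  (constrained at step 1)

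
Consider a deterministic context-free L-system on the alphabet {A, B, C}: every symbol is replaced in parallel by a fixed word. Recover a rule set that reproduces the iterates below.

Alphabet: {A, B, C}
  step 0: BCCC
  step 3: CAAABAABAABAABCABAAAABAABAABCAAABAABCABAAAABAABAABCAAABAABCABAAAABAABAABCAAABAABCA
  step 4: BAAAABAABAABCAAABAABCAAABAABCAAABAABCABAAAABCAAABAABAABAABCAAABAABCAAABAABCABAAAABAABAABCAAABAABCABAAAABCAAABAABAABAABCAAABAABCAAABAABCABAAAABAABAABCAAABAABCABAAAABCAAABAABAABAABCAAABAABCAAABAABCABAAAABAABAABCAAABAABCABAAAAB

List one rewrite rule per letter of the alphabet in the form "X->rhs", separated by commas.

A->AAB, B->CA, C->BAA

  step 3 ⇒ step 4: CAAABAABAABAABCABAAAABAABAABCAAABAABCABAAAABAABAABCAAABAABCABAAAABAABAABCAAABAABCA ⇒ BAA·AAB·AAB·AAB·CA·AAB·AAB·CA·AAB·AAB·CA·AAB·AAB·CA·BAA·AAB·CA·AAB·AAB·AAB·AAB·CA·AAB·AAB·CA·AAB·AAB·CA·BAA·AAB·AAB·AAB·CA·AAB·AAB·CA·BAA·AAB·CA·AAB·AAB·AAB·AAB·CA·AAB·AAB·CA·AAB·AAB·CA·BAA·AAB·AAB·AAB·CA·AAB·AAB·CA·BAA·AAB·CA·AAB·AAB·AAB·AAB·CA·AAB·AAB·CA·AAB·AAB·CA·BAA·AAB·AAB·AAB·CA·AAB·AAB·CA·BAA·AAB
    A ↦ AAB
    B ↦ CA
    C ↦ BAA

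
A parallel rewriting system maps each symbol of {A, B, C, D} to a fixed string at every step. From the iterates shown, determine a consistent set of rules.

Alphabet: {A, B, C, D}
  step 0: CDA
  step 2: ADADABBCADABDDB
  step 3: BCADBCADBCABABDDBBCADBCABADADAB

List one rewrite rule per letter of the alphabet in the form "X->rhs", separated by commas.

  step 2 ⇒ step 3: ADADABBCADABDDB ⇒ BC·AD·BC·AD·BC·AB·AB·DDB·BC·AD·BC·AB·AD·AD·AB
    A ↦ BC
    B ↦ AB
    C ↦ DDB
    D ↦ AD

A->BC, B->AB, C->DDB, D->AD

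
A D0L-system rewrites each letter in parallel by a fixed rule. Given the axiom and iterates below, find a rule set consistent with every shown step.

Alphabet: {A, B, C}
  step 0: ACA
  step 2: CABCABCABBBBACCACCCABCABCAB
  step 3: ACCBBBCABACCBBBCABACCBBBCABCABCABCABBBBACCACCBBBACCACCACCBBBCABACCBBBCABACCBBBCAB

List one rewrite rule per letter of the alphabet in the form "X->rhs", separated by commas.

A->BBB, B->CAB, C->ACC

  step 2 ⇒ step 3: CABCABCABBBBACCACCCABCABCAB ⇒ ACC·BBB·CAB·ACC·BBB·CAB·ACC·BBB·CAB·CAB·CAB·CAB·BBB·ACC·ACC·BBB·ACC·ACC·ACC·BBB·CAB·ACC·BBB·CAB·ACC·BBB·CAB
    A ↦ BBB
    B ↦ CAB
    C ↦ ACC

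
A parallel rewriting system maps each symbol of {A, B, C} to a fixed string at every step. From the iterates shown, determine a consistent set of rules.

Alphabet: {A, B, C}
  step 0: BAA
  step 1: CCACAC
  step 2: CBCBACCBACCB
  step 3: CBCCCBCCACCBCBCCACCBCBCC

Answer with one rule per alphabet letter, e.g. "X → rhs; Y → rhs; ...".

  step 2 ⇒ step 3: CBCBACCBACCB ⇒ CB·CC·CB·CC·AC·CB·CB·CC·AC·CB·CB·CC
    A ↦ AC
    B ↦ CC
    C ↦ CB

A->AC, B->CC, C->CB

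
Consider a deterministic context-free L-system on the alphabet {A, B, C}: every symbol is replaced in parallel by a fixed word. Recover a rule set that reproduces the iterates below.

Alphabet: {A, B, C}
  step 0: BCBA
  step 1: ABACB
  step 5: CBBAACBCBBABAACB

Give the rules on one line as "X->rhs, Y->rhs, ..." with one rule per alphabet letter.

  step 0 ⇒ step 1: BCBA ⇒ A·B·A·CB
    A ↦ CB
    B ↦ A
    C ↦ B

A->CB, B->A, C->B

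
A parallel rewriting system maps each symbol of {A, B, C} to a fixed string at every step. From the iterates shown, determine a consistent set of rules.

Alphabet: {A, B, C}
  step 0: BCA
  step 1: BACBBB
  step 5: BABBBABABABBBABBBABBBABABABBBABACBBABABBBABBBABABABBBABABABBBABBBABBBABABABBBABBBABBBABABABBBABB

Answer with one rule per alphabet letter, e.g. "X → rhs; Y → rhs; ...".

  step 0 ⇒ step 1: BCA ⇒ BA·CB·BB
    A ↦ BB
    B ↦ BA
    C ↦ CB

A->BB, B->BA, C->CB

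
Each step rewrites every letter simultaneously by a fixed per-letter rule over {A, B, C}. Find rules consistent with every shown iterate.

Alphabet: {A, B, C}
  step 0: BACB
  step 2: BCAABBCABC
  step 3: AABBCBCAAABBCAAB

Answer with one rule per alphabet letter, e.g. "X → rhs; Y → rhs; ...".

  step 2 ⇒ step 3: BCAABBCABC ⇒ A·AB·BC·BC·A·A·AB·BC·A·AB
    A ↦ BC
    B ↦ A
    C ↦ AB

A->BC, B->A, C->AB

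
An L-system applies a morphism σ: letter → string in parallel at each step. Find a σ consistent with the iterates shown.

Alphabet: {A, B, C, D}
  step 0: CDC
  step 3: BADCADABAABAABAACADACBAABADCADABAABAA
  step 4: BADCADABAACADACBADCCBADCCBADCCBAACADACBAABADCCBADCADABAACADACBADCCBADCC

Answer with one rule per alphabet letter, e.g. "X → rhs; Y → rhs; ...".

  step 3 ⇒ step 4: BADCADABAABAABAACADACBAABADCADABAABAA ⇒ BAD·C·ADA·BAA·C·ADA·C·BAD·C·C·BAD·C·C·BAD·C·C·BAA·C·ADA·C·BAA·BAD·C·C·BAD·C·ADA·BAA·C·ADA·C·BAD·C·C·BAD·C·C
    A ↦ C
    B ↦ BAD
    C ↦ BAA
    D ↦ ADA

A->C, B->BAD, C->BAA, D->ADA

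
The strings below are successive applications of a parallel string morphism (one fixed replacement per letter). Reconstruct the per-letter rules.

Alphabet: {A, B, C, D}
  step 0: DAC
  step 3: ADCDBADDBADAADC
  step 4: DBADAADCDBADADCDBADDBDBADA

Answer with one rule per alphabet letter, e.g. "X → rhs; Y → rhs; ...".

A->DB, B->C, C->A, D->AD

  step 3 ⇒ step 4: ADCDBADDBADAADC ⇒ DB·AD·A·AD·C·DB·AD·AD·C·DB·AD·DB·DB·AD·A
    A ↦ DB
    B ↦ C
    C ↦ A
    D ↦ AD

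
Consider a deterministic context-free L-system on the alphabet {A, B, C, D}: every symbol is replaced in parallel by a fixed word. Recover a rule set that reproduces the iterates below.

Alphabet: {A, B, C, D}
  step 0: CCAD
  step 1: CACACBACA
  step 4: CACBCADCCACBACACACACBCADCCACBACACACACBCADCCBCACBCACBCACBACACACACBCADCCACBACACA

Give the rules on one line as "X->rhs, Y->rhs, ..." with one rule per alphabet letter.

A->CB, B->DC, C->CA, D->ACA

  step 0 ⇒ step 1: CCAD ⇒ CA·CA·CB·ACA
    A ↦ CB
    C ↦ CA
    D ↦ ACA
    B ↦ DC  (constrained at step 1)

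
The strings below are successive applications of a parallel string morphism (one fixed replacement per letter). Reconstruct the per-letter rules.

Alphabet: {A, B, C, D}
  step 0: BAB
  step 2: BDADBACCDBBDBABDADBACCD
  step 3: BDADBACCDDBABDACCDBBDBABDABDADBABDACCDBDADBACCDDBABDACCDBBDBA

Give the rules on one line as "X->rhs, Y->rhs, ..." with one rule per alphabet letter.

A->CCD, B->BDA, C->B, D->DBA

  step 2 ⇒ step 3: BDADBACCDBBDBABDADBACCD ⇒ BDA·DBA·CCD·DBA·BDA·CCD·B·B·DBA·BDA·BDA·DBA·BDA·CCD·BDA·DBA·CCD·DBA·BDA·CCD·B·B·DBA
    A ↦ CCD
    B ↦ BDA
    C ↦ B
    D ↦ DBA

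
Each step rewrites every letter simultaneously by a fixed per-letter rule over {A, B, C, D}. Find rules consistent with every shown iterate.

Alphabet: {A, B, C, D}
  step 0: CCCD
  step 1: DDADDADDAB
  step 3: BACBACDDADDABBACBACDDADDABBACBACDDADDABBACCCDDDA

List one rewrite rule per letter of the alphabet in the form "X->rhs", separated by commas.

A->CCD, B->BAC, C->DDA, D->B

  step 0 ⇒ step 1: CCCD ⇒ DDA·DDA·DDA·B
    C ↦ DDA
    D ↦ B
    A ↦ CCD  (constrained at step 1)
    B ↦ BAC  (constrained at step 1)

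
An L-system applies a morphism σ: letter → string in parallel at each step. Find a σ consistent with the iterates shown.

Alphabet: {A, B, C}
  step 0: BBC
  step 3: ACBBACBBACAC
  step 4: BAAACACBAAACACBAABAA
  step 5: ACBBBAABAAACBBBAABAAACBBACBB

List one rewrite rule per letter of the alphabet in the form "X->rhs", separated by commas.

  step 4 ⇒ step 5: BAAACACBAAACACBAABAA ⇒ AC·B·B·B·AA·B·AA·AC·B·B·B·AA·B·AA·AC·B·B·AC·B·B
    A ↦ B
    B ↦ AC
    C ↦ AA

A->B, B->AC, C->AA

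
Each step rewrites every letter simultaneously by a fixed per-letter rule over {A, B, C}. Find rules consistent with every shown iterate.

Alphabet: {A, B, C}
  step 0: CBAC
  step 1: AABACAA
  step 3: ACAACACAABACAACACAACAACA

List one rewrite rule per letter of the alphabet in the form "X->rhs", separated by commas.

A->CA, B->ABA, C->A

  step 0 ⇒ step 1: CBAC ⇒ A·ABA·CA·A
    A ↦ CA
    B ↦ ABA
    C ↦ A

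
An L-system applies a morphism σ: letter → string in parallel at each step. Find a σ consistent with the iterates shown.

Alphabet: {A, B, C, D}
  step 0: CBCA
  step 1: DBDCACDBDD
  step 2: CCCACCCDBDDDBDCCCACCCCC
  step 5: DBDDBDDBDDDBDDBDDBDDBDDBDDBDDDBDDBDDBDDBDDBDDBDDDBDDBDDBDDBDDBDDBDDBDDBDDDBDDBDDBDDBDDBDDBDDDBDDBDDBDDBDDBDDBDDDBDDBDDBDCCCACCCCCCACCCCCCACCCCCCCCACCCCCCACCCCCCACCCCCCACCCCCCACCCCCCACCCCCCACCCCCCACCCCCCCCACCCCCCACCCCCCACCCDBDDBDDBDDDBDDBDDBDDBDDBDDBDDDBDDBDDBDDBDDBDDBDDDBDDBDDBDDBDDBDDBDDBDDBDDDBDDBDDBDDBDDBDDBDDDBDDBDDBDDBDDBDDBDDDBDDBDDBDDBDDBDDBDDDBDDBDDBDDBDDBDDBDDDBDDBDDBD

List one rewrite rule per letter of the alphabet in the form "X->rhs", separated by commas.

A->D, B->CAC, C->DBD, D->CC

  step 1 ⇒ step 2: DBDCACDBDD ⇒ CC·CAC·CC·DBD·D·DBD·CC·CAC·CC·CC
    A ↦ D
    B ↦ CAC
    C ↦ DBD
    D ↦ CC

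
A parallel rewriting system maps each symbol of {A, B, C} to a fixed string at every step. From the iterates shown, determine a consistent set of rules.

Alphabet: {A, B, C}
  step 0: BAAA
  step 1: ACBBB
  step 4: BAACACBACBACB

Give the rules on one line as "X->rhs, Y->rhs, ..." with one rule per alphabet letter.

A->B, B->AC, C->A

  step 0 ⇒ step 1: BAAA ⇒ AC·B·B·B
    A ↦ B
    B ↦ AC
    C ↦ A  (constrained at step 1)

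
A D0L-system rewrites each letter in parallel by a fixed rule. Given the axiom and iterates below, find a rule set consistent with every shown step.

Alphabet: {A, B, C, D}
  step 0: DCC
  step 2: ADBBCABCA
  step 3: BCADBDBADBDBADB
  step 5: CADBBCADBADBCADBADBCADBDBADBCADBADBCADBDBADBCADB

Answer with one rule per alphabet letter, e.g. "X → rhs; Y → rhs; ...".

A->B, B->DB, C->AD, D->CA

  step 2 ⇒ step 3: ADBBCABCA ⇒ B·CA·DB·DB·AD·B·DB·AD·B
    A ↦ B
    B ↦ DB
    C ↦ AD
    D ↦ CA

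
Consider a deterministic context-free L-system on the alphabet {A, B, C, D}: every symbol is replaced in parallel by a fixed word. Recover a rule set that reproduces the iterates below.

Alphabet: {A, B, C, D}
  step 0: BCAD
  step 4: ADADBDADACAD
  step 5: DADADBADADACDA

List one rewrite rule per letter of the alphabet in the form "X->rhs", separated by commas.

  step 4 ⇒ step 5: ADADBDADACAD ⇒ D·A·D·A·DB·A·D·A·D·AC·D·A
    A ↦ D
    B ↦ DB
    C ↦ AC
    D ↦ A

A->D, B->DB, C->AC, D->A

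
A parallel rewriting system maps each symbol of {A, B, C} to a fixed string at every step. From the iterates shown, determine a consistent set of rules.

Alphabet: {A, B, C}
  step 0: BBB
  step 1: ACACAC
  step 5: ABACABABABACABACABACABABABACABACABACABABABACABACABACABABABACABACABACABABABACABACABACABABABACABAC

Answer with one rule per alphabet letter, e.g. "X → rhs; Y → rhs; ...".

A->AB, B->AC, C->AB

  step 0 ⇒ step 1: BBB ⇒ AC·AC·AC
    B ↦ AC
    A ↦ AB  (constrained at step 1)
    C ↦ AB  (constrained at step 1)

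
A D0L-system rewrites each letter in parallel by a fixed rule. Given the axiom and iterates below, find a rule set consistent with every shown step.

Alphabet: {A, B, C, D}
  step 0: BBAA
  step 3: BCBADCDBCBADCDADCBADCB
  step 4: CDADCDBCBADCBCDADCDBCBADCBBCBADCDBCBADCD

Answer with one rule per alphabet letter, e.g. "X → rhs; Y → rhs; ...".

A->B, B->CD, C->AD, D->CB

  step 3 ⇒ step 4: BCBADCDBCBADCDADCBADCB ⇒ CD·AD·CD·B·CB·AD·CB·CD·AD·CD·B·CB·AD·CB·B·CB·AD·CD·B·CB·AD·CD
    A ↦ B
    B ↦ CD
    C ↦ AD
    D ↦ CB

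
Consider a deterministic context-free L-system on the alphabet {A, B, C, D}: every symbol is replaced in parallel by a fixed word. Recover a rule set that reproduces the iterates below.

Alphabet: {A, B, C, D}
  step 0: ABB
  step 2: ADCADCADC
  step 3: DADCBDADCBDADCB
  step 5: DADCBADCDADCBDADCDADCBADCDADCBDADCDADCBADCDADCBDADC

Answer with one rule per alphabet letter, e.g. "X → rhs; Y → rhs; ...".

  step 2 ⇒ step 3: ADCADCADC ⇒ D·ADC·B·D·ADC·B·D·ADC·B
    A ↦ D
    C ↦ B
    D ↦ ADC
    B ↦ D  (constrained at step 0)

A->D, B->D, C->B, D->ADC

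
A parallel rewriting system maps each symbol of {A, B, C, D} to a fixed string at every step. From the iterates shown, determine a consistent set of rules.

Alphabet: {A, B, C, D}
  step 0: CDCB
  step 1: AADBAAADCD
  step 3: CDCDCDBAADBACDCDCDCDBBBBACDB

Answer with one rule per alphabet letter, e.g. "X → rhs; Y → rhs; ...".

  step 0 ⇒ step 1: CDCB ⇒ AAD·BA·AAD·CD
    B ↦ CD
    C ↦ AAD
    D ↦ BA
    A ↦ B  (constrained at step 1)

A->B, B->CD, C->AAD, D->BA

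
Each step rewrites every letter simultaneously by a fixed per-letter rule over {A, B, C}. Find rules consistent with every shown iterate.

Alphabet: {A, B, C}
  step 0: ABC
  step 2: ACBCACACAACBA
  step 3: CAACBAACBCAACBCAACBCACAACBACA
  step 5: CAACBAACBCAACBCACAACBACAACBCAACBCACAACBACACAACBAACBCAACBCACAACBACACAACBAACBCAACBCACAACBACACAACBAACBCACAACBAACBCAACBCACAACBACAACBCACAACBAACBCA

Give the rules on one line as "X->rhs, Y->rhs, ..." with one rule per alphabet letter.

  step 2 ⇒ step 3: ACBCACACAACBA ⇒ CA·ACB·A·ACB·CA·ACB·CA·ACB·CA·CA·ACB·A·CA
    A ↦ CA
    B ↦ A
    C ↦ ACB

A->CA, B->A, C->ACB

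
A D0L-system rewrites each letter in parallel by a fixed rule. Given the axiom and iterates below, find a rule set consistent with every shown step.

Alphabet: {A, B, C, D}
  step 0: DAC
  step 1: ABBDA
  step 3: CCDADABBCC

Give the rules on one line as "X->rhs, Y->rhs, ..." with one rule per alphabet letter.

A->BB, B->C, C->DA, D->A

  step 0 ⇒ step 1: DAC ⇒ A·BB·DA
    A ↦ BB
    C ↦ DA
    D ↦ A
    B ↦ C  (constrained at step 1)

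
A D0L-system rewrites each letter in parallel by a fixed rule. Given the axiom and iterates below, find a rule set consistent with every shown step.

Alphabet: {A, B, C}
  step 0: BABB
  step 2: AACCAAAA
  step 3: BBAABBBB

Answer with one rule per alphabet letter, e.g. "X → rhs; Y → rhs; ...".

  step 2 ⇒ step 3: AACCAAAA ⇒ B·B·A·A·B·B·B·B
    A ↦ B
    C ↦ A
    B ↦ CC  (constrained at step 0)

A->B, B->CC, C->A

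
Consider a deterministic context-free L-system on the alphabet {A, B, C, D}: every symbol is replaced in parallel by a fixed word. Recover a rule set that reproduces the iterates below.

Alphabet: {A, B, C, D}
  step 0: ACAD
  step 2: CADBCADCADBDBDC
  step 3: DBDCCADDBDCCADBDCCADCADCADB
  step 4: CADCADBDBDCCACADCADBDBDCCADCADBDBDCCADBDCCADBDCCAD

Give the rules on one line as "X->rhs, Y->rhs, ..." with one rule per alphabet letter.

  step 3 ⇒ step 4: DBDCCADDBDCCADBDCCADCADCADB ⇒ CA·D·CA·DB·DB·DC·CA·CA·D·CA·DB·DB·DC·CA·D·CA·DB·DB·DC·CA·DB·DC·CA·DB·DC·CA·D
    A ↦ DC
    B ↦ D
    C ↦ DB
    D ↦ CA

A->DC, B->D, C->DB, D->CA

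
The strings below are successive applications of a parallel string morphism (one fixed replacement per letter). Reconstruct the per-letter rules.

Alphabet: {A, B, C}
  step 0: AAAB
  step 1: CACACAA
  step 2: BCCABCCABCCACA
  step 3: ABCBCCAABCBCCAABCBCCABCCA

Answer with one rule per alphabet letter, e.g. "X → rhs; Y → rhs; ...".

  step 2 ⇒ step 3: BCCABCCABCCACA ⇒ A·BC·BC·CA·A·BC·BC·CA·A·BC·BC·CA·BC·CA
    A ↦ CA
    B ↦ A
    C ↦ BC

A->CA, B->A, C->BC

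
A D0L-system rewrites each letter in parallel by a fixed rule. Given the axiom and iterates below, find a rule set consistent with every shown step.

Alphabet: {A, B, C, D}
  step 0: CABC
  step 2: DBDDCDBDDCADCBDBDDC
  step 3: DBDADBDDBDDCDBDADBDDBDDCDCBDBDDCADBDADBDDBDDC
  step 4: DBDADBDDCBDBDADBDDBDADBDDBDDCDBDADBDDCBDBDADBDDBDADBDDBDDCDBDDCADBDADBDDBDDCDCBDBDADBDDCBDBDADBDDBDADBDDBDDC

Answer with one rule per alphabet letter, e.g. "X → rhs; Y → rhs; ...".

A->DCB, B->A, C->DC, D->DBD

  step 3 ⇒ step 4: DBDADBDDBDDCDBDADBDDBDDCDCBDBDDCADBDADBDDBDDC ⇒ DBD·A·DBD·DCB·DBD·A·DBD·DBD·A·DBD·DBD·DC·DBD·A·DBD·DCB·DBD·A·DBD·DBD·A·DBD·DBD·DC·DBD·DC·A·DBD·A·DBD·DBD·DC·DCB·DBD·A·DBD·DCB·DBD·A·DBD·DBD·A·DBD·DBD·DC
    A ↦ DCB
    B ↦ A
    C ↦ DC
    D ↦ DBD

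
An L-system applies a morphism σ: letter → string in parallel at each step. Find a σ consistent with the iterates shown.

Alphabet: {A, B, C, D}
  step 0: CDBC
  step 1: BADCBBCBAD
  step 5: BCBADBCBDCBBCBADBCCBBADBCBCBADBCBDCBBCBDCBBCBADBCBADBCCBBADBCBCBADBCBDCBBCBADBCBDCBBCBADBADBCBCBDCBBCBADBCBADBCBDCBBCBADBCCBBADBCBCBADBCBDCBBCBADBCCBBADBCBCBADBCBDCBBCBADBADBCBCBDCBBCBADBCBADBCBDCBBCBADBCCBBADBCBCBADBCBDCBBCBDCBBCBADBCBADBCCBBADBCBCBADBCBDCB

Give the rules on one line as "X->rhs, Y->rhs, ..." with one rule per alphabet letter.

A->BD, B->BC, C->BAD, D->CB

  step 0 ⇒ step 1: CDBC ⇒ BAD·CB·BC·BAD
    B ↦ BC
    C ↦ BAD
    D ↦ CB
    A ↦ BD  (constrained at step 1)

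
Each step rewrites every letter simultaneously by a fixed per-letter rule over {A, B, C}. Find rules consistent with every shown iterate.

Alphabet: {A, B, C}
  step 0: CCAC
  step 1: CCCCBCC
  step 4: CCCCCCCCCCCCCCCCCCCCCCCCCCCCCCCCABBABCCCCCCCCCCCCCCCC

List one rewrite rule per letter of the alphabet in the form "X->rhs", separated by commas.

A->B, B->AB, C->CC

  step 0 ⇒ step 1: CCAC ⇒ CC·CC·B·CC
    A ↦ B
    C ↦ CC
    B ↦ AB  (constrained at step 1)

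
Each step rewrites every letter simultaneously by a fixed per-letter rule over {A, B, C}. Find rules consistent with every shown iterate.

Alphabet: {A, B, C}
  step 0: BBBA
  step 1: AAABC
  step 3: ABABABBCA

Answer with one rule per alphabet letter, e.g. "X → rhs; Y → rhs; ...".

A->BC, B->A, C->B

  step 0 ⇒ step 1: BBBA ⇒ A·A·A·BC
    A ↦ BC
    B ↦ A
    C ↦ B  (constrained at step 1)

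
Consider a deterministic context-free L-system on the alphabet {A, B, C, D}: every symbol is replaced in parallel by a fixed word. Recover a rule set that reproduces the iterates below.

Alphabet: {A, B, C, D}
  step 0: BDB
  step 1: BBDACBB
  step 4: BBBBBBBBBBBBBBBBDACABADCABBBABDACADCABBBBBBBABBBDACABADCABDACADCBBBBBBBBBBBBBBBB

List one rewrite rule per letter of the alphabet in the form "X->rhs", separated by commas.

  step 0 ⇒ step 1: BDB ⇒ BB·DAC·BB
    B ↦ BB
    D ↦ DAC
    A ↦ AB  (constrained at step 1)
    C ↦ ADC  (constrained at step 1)

A->AB, B->BB, C->ADC, D->DAC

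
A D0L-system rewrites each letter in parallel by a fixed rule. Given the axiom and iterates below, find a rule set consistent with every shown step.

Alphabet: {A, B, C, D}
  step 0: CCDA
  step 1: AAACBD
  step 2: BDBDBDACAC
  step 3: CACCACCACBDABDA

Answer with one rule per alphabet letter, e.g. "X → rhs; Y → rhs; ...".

A->BD, B->C, C->A, D->AC

  step 2 ⇒ step 3: BDBDBDACAC ⇒ C·AC·C·AC·C·AC·BD·A·BD·A
    A ↦ BD
    B ↦ C
    C ↦ A
    D ↦ AC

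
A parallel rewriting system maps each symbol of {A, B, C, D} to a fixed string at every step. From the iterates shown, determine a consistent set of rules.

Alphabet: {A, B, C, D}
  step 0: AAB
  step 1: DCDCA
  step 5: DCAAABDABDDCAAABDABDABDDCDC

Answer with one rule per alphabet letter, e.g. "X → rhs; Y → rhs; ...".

A->DC, B->A, C->BD, D->A

  step 0 ⇒ step 1: AAB ⇒ DC·DC·A
    A ↦ DC
    B ↦ A
    C ↦ BD  (constrained at step 1)
    D ↦ A  (constrained at step 1)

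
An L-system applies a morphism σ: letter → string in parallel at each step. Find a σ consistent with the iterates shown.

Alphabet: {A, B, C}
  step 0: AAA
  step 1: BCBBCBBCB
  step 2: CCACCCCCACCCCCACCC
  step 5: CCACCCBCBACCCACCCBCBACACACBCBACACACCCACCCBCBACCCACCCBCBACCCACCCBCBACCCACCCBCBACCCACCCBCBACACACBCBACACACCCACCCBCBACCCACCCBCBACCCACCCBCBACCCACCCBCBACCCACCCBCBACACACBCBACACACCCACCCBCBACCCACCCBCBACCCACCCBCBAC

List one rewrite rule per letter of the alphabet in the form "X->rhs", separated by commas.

A->BCB, B->CC, C->AC

  step 1 ⇒ step 2: BCBBCBBCB ⇒ CC·AC·CC·CC·AC·CC·CC·AC·CC
    B ↦ CC
    C ↦ AC
  step 0 ⇒ step 1: AAA ⇒ BCB·BCB·BCB
    A ↦ BCB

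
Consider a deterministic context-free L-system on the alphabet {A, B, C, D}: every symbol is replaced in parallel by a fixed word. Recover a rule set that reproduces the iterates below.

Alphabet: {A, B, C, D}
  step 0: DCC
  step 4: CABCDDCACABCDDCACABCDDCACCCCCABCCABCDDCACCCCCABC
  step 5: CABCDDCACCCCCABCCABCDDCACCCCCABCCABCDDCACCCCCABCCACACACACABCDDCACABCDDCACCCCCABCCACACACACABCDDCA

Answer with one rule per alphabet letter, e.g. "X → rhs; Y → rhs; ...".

A->BC, B->DD, C->CA, D->CC

  step 4 ⇒ step 5: CABCDDCACABCDDCACABCDDCACCCCCABCCABCDDCACCCCCABC ⇒ CA·BC·DD·CA·CC·CC·CA·BC·CA·BC·DD·CA·CC·CC·CA·BC·CA·BC·DD·CA·CC·CC·CA·BC·CA·CA·CA·CA·CA·BC·DD·CA·CA·BC·DD·CA·CC·CC·CA·BC·CA·CA·CA·CA·CA·BC·DD·CA
    A ↦ BC
    B ↦ DD
    C ↦ CA
    D ↦ CC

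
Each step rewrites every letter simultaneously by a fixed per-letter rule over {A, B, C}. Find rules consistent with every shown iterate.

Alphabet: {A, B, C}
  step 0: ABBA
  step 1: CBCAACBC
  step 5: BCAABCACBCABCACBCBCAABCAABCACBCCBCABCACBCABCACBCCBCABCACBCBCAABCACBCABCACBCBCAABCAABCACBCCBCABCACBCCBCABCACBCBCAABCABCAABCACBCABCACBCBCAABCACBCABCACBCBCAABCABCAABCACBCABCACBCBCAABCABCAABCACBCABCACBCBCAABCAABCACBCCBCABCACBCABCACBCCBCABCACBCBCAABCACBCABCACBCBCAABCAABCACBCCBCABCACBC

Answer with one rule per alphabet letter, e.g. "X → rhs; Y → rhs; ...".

  step 0 ⇒ step 1: ABBA ⇒ CBC·A·A·CBC
    A ↦ CBC
    B ↦ A
    C ↦ BCA  (constrained at step 1)

A->CBC, B->A, C->BCA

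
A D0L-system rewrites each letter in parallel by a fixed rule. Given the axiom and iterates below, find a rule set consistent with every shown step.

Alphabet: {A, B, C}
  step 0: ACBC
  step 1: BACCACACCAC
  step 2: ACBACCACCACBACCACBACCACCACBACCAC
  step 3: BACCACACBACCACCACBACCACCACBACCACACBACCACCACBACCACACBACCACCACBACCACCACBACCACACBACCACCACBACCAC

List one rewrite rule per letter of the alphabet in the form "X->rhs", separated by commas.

A->BAC, B->AC, C->CAC

  step 2 ⇒ step 3: ACBACCACCACBACCACBACCACCACBACCAC ⇒ BAC·CAC·AC·BAC·CAC·CAC·BAC·CAC·CAC·BAC·CAC·AC·BAC·CAC·CAC·BAC·CAC·AC·BAC·CAC·CAC·BAC·CAC·CAC·BAC·CAC·AC·BAC·CAC·CAC·BAC·CAC
    A ↦ BAC
    B ↦ AC
    C ↦ CAC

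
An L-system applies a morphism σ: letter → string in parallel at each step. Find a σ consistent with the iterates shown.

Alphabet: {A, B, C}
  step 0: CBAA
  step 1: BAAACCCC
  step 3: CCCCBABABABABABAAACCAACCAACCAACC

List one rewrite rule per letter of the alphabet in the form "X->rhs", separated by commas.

A->CC, B->AA, C->BA

  step 0 ⇒ step 1: CBAA ⇒ BA·AA·CC·CC
    A ↦ CC
    B ↦ AA
    C ↦ BA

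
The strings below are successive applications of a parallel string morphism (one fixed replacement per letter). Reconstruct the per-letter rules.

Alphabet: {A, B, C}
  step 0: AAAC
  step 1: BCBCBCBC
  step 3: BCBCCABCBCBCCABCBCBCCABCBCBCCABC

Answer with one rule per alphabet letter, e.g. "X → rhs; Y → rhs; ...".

A->BC, B->CA, C->BC

  step 0 ⇒ step 1: AAAC ⇒ BC·BC·BC·BC
    A ↦ BC
    C ↦ BC
    B ↦ CA  (constrained at step 1)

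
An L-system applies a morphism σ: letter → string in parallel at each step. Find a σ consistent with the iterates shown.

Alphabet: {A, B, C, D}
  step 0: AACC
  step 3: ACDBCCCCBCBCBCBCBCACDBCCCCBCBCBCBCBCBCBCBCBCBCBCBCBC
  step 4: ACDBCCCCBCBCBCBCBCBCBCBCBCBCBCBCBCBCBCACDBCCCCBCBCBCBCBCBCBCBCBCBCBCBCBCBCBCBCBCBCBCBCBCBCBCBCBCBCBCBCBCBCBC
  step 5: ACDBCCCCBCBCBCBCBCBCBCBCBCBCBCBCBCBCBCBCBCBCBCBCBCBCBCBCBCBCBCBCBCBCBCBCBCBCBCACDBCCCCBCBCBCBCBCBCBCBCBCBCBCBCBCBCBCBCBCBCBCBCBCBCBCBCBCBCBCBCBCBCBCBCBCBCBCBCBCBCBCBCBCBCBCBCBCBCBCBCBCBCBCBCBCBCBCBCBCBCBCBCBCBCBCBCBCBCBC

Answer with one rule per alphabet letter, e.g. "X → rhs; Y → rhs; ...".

  step 4 ⇒ step 5: ACDBCCCCBCBCBCBCBCBCBCBCBCBCBCBCBCBCBCACDBCCCCBCBCBCBCBCBCBCBCBCBCBCBCBCBCBCBCBCBCBCBCBCBCBCBCBCBCBCBCBCBCBC ⇒ ACD·BC·CCC·BC·BC·BC·BC·BC·BC·BC·BC·BC·BC·BC·BC·BC·BC·BC·BC·BC·BC·BC·BC·BC·BC·BC·BC·BC·BC·BC·BC·BC·BC·BC·BC·BC·BC·BC·ACD·BC·CCC·BC·BC·BC·BC·BC·BC·BC·BC·BC·BC·BC·BC·BC·BC·BC·BC·BC·BC·BC·BC·BC·BC·BC·BC·BC·BC·BC·BC·BC·BC·BC·BC·BC·BC·BC·BC·BC·BC·BC·BC·BC·BC·BC·BC·BC·BC·BC·BC·BC·BC·BC·BC·BC·BC·BC·BC·BC·BC·BC·BC·BC·BC·BC·BC·BC·BC·BC
    A ↦ ACD
    B ↦ BC
    C ↦ BC
    D ↦ CCC

A->ACD, B->BC, C->BC, D->CCC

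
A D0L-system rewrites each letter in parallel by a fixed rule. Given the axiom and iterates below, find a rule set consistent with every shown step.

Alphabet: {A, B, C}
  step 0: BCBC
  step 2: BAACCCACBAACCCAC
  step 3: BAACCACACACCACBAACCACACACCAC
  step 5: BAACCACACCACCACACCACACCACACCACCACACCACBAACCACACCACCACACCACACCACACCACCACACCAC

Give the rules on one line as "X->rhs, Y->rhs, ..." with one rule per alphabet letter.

A->C, B->BAA, C->AC

  step 2 ⇒ step 3: BAACCCACBAACCCAC ⇒ BAA·C·C·AC·AC·AC·C·AC·BAA·C·C·AC·AC·AC·C·AC
    A ↦ C
    B ↦ BAA
    C ↦ AC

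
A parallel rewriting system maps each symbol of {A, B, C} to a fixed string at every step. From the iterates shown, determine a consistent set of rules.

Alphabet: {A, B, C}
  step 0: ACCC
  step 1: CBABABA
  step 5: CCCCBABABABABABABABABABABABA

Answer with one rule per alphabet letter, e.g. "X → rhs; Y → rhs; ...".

  step 0 ⇒ step 1: ACCC ⇒ C·BA·BA·BA
    A ↦ C
    C ↦ BA
    B ↦ C  (constrained at step 1)

A->C, B->C, C->BA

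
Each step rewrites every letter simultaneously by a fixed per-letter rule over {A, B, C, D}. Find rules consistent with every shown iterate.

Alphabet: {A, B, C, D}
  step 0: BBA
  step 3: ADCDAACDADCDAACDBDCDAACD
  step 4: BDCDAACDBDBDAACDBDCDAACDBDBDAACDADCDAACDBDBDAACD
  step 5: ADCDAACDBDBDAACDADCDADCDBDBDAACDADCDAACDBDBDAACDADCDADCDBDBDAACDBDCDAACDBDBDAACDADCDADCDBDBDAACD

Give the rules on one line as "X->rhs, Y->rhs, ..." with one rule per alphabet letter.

  step 4 ⇒ step 5: BDCDAACDBDBDAACDBDCDAACDBDBDAACDADCDAACDBDBDAACD ⇒ AD·CD·AA·CD·BD·BD·AA·CD·AD·CD·AD·CD·BD·BD·AA·CD·AD·CD·AA·CD·BD·BD·AA·CD·AD·CD·AD·CD·BD·BD·AA·CD·BD·CD·AA·CD·BD·BD·AA·CD·AD·CD·AD·CD·BD·BD·AA·CD
    A ↦ BD
    B ↦ AD
    C ↦ AA
    D ↦ CD

A->BD, B->AD, C->AA, D->CD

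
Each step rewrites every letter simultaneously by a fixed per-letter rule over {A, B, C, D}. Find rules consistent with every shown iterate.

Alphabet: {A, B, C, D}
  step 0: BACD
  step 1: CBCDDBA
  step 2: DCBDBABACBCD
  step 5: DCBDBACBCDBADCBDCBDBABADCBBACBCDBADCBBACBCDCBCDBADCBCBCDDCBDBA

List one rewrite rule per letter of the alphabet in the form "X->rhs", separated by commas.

A->CD, B->CB, C->D, D->BA

  step 1 ⇒ step 2: CBCDDBA ⇒ D·CB·D·BA·BA·CB·CD
    A ↦ CD
    B ↦ CB
    C ↦ D
    D ↦ BA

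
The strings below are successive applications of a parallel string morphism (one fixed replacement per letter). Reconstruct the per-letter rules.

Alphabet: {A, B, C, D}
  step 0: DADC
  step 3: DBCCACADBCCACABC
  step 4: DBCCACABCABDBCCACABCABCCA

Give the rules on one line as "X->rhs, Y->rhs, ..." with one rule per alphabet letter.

  step 3 ⇒ step 4: DBCCACADBCCACABC ⇒ DB·C·CA·CA·B·CA·B·DB·C·CA·CA·B·CA·B·C·CA
    A ↦ B
    B ↦ C
    C ↦ CA
    D ↦ DB

A->B, B->C, C->CA, D->DB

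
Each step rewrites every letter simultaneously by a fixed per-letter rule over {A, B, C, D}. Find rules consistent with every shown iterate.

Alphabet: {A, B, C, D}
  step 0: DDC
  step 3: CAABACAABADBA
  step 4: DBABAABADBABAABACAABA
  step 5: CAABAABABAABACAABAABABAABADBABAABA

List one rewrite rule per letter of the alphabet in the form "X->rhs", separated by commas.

A->BA, B->A, C->D, D->CA

  step 4 ⇒ step 5: DBABAABADBABAABACAABA ⇒ CA·A·BA·A·BA·BA·A·BA·CA·A·BA·A·BA·BA·A·BA·D·BA·BA·A·BA
    A ↦ BA
    B ↦ A
    C ↦ D
    D ↦ CA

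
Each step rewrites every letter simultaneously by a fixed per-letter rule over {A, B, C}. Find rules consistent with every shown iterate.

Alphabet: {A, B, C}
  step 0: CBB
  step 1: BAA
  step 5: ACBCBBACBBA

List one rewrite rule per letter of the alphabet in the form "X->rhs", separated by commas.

  step 0 ⇒ step 1: CBB ⇒ B·A·A
    B ↦ A
    C ↦ B
    A ↦ CB  (constrained at step 1)

A->CB, B->A, C->B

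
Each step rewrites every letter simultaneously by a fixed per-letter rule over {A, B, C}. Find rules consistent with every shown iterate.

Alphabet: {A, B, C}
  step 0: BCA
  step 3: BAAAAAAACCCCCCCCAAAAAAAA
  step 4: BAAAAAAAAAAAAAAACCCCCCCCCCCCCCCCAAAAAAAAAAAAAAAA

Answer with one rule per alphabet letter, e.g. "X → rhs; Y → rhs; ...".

A->AA, B->BA, C->CC

  step 3 ⇒ step 4: BAAAAAAACCCCCCCCAAAAAAAA ⇒ BA·AA·AA·AA·AA·AA·AA·AA·CC·CC·CC·CC·CC·CC·CC·CC·AA·AA·AA·AA·AA·AA·AA·AA
    A ↦ AA
    B ↦ BA
    C ↦ CC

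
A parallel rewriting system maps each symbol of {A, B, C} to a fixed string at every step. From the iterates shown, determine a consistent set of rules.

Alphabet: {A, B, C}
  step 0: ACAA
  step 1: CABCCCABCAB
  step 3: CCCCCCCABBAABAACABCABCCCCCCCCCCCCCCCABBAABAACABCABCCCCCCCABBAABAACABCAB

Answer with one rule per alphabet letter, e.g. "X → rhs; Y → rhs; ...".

  step 0 ⇒ step 1: ACAA ⇒ CAB·CC·CAB·CAB
    A ↦ CAB
    C ↦ CC
    B ↦ BAA  (constrained at step 1)

A->CAB, B->BAA, C->CC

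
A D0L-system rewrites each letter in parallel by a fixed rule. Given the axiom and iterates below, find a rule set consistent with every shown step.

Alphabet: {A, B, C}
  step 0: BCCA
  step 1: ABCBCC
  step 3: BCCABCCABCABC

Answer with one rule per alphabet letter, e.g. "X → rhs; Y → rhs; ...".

A->C, B->A, C->BC

  step 0 ⇒ step 1: BCCA ⇒ A·BC·BC·C
    A ↦ C
    B ↦ A
    C ↦ BC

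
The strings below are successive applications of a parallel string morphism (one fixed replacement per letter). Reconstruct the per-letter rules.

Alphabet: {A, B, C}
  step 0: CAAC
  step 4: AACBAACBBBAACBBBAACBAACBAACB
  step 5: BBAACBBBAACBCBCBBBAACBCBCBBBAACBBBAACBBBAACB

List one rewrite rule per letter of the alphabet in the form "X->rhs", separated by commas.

A->B, B->CB, C->AA

  step 4 ⇒ step 5: AACBAACBBBAACBBBAACBAACBAACB ⇒ B·B·AA·CB·B·B·AA·CB·CB·CB·B·B·AA·CB·CB·CB·B·B·AA·CB·B·B·AA·CB·B·B·AA·CB
    A ↦ B
    B ↦ CB
    C ↦ AA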